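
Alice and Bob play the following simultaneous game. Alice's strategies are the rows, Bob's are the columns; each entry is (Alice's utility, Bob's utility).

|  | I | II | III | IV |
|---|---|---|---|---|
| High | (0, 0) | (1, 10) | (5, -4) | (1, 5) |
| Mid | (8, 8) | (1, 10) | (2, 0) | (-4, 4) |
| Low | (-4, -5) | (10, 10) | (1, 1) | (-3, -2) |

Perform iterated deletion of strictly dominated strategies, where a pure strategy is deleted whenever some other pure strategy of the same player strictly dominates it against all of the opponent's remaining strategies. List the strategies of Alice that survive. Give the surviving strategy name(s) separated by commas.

Low

For Bob, II strictly dominates I on the remaining rows (High: 10>0, Mid: 10>8, Low: 10>-5); eliminate I.
Column III is eliminated: II beats it against every remaining row (High: 10>-4, Mid: 10>0, Low: 10>1).
Row Mid is eliminated: Low beats it against every remaining column (II: 10>1, IV: -3>-4).
Bob's strategy IV is strictly dominated by II (High: 10>5, Low: 10>-2) and is removed.
Row High is eliminated: Low beats it against every remaining column (II: 10>1).
Among the remaining strategies, none is strictly dominated by another pure strategy of the same player, so the elimination stops.
Surviving strategies — Alice: {Low}; Bob: {II}.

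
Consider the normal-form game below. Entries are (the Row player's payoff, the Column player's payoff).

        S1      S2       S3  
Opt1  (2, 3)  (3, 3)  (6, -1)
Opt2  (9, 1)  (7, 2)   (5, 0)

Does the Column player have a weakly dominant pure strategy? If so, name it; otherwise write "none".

S2 vs S1: Opt1: 3=3, Opt2: 2>1.
S2 vs S3: Opt1: 3>-1, Opt2: 2>0.
S2 is at least as good as every other strategy against every opponent action, so it is weakly dominant.

S2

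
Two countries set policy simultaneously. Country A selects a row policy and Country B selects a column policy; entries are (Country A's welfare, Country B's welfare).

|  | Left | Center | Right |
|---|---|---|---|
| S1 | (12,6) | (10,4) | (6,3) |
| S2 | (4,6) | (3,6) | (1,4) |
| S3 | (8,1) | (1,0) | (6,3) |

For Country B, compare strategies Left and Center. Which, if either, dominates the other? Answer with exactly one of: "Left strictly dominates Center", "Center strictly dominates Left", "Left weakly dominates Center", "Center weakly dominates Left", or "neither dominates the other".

Left weakly dominates Center

Compare Left to Center across each opponent action: S1: 6>4, S2: 6=6, S3: 1>0.
Left is at least as good everywhere and strictly better somewhere (tied only at S2), so Left weakly but not strictly dominates Center.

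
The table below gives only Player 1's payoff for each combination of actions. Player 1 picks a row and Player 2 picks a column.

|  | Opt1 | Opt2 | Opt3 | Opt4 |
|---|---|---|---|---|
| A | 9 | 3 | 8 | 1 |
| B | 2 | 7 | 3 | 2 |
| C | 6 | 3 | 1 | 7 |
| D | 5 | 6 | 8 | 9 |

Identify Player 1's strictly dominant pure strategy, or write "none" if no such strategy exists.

none

A fails to dominate B at Opt2 (3<7).
B fails to dominate A at Opt1 (2<9).
C fails to dominate A at Opt1 (6<9).
D fails to dominate A at Opt1 (5<9).
No single strategy dominates all the others.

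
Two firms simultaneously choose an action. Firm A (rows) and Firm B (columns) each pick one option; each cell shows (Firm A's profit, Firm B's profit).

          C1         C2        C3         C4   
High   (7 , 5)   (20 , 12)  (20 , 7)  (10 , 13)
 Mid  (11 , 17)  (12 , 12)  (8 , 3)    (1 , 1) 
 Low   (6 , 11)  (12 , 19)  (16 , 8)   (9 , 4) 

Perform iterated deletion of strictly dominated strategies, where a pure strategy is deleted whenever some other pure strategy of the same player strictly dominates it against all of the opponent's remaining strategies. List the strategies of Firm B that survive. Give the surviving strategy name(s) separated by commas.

Row Low is eliminated: High beats it against every remaining column (C1: 7>6, C2: 20>12, C3: 20>16, C4: 10>9).
For Firm B, C2 strictly dominates C3 on the remaining rows (High: 12>7, Mid: 12>3); eliminate C3.
Among the remaining strategies, none is strictly dominated by another pure strategy of the same player, so the elimination stops.
Surviving strategies — Firm A: {High, Mid}; Firm B: {C1, C2, C4}.

C1, C2, C4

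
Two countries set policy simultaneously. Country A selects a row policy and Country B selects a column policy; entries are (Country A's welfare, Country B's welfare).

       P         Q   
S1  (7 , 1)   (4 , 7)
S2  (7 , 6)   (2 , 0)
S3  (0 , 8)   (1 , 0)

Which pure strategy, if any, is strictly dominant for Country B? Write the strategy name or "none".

P fails to dominate Q at S1 (1<7).
Q fails to dominate P at S2 (0<6).
No single strategy dominates all the others.

none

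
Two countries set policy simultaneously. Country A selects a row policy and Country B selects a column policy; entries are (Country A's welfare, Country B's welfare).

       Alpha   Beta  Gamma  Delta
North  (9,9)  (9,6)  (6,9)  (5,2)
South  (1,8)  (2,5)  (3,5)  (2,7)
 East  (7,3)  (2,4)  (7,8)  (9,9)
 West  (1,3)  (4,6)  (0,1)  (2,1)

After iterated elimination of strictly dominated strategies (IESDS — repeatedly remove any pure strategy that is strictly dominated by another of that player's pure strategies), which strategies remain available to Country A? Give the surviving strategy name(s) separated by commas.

For Country A, North strictly dominates South on the remaining columns (Alpha: 9>1, Beta: 9>2, Gamma: 6>3, Delta: 5>2); eliminate South.
Country A's strategy West is strictly dominated by North (Alpha: 9>1, Beta: 9>4, Gamma: 6>0, Delta: 5>2) and is removed.
For Country B, Gamma strictly dominates Beta on the remaining rows (North: 9>6, East: 8>4); eliminate Beta.
Among the remaining strategies, none is strictly dominated by another pure strategy of the same player, so the elimination stops.
Surviving strategies — Country A: {North, East}; Country B: {Alpha, Gamma, Delta}.

North, East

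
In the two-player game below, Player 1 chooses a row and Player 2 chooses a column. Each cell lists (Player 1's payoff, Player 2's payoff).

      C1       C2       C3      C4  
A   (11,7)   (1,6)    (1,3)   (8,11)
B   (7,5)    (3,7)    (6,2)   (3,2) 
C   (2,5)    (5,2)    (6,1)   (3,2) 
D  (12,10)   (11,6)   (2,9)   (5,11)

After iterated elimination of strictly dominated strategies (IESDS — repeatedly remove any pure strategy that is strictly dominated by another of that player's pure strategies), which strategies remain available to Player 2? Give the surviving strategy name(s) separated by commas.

C4

Column C3 is eliminated: C1 beats it against every remaining row (A: 7>3, B: 5>2, C: 5>1, D: 10>9).
Player 1's strategy B is strictly dominated by D (C1: 12>7, C2: 11>3, C4: 5>3) and is removed.
For Player 1, D strictly dominates C on the remaining columns (C1: 12>2, C2: 11>5, C4: 5>3); eliminate C.
For Player 2, C4 strictly dominates C1 on the remaining rows (A: 11>7, D: 11>10); eliminate C1.
For Player 2, C4 strictly dominates C2 on the remaining rows (A: 11>6, D: 11>6); eliminate C2.
Player 1's strategy D is strictly dominated by A (C4: 8>5) and is removed.
Among the remaining strategies, none is strictly dominated by another pure strategy of the same player, so the elimination stops.
Surviving strategies — Player 1: {A}; Player 2: {C4}.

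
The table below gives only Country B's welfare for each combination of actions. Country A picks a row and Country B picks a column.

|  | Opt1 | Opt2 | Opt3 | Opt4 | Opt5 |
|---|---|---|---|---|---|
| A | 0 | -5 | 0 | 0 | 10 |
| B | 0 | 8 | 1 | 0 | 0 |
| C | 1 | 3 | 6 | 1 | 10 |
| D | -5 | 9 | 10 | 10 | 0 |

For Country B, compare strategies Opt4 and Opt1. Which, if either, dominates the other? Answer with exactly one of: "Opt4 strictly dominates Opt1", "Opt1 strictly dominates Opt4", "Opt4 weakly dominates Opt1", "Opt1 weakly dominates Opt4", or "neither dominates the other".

Opt4 weakly dominates Opt1

Compare Opt4 to Opt1 across every action of Country A: A: 0=0, B: 0=0, C: 1=1, D: 10>-5.
Opt4 is at least as good everywhere and strictly better somewhere (tied only at A, B, C), so Opt4 weakly but not strictly dominates Opt1.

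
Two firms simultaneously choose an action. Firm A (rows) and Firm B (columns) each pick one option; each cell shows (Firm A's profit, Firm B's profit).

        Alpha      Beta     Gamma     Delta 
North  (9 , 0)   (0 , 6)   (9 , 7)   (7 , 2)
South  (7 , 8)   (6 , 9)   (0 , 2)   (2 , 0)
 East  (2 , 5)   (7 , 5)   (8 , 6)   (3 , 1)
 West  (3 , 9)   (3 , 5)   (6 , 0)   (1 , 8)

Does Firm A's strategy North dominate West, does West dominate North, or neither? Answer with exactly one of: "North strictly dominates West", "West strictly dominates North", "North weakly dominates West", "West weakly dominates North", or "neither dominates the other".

Compare North to West across every action of Firm B: Alpha: 9>3, Beta: 0<3, Gamma: 9>6, Delta: 7>1.
North does better at Alpha, Gamma, Delta but worse at Beta; neither strategy dominates the other.

neither dominates the other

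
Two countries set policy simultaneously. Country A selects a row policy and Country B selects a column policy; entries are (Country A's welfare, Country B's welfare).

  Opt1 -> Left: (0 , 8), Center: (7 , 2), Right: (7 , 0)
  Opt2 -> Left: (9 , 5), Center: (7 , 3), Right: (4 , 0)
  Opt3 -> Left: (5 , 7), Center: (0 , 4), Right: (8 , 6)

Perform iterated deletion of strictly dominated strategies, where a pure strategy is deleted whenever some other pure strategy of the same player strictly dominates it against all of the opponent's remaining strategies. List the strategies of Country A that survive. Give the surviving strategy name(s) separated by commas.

Opt2

Country B's strategy Center is strictly dominated by Left (Opt1: 8>2, Opt2: 5>3, Opt3: 7>4) and is removed.
Row Opt1 is eliminated: Opt3 beats it against every remaining column (Left: 5>0, Right: 8>7).
For Country B, Left strictly dominates Right on the remaining rows (Opt2: 5>0, Opt3: 7>6); eliminate Right.
Country A's strategy Opt3 is strictly dominated by Opt2 (Left: 9>5) and is removed.
Among the remaining strategies, none is strictly dominated by another pure strategy of the same player, so the elimination stops.
Surviving strategies — Country A: {Opt2}; Country B: {Left}.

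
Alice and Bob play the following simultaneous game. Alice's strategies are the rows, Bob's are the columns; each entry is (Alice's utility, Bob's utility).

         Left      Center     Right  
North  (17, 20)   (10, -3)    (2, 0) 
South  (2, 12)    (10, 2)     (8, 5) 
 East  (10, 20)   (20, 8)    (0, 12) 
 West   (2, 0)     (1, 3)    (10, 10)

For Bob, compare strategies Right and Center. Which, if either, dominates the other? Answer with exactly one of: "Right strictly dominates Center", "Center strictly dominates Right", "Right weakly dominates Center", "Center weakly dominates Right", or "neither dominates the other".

Right strictly dominates Center

Compare Right to Center across each choice by Alice: North: 0>-3, South: 5>2, East: 12>8, West: 10>3.
Right gives a strictly higher payoff against each choice by Alice, so Right strictly dominates Center.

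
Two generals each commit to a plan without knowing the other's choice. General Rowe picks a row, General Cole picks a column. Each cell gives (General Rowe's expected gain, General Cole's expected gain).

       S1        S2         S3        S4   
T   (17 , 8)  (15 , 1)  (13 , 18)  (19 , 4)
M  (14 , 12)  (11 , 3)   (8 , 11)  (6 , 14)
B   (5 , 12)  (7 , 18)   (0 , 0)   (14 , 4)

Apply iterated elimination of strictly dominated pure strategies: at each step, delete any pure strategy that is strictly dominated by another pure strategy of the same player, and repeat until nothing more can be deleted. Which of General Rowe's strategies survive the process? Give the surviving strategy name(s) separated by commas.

For General Rowe, T strictly dominates M on the remaining columns (S1: 17>14, S2: 15>11, S3: 13>8, S4: 19>6); eliminate M.
For General Rowe, T strictly dominates B on the remaining columns (S1: 17>5, S2: 15>7, S3: 13>0, S4: 19>14); eliminate B.
Column S1 is eliminated: S3 beats it against every remaining row (T: 18>8).
Column S2 is eliminated: S3 beats it against every remaining row (T: 18>1).
Column S4 is eliminated: S3 beats it against every remaining row (T: 18>4).
Among the remaining strategies, none is strictly dominated by another pure strategy of the same player, so the elimination stops.
Surviving strategies — General Rowe: {T}; General Cole: {S3}.

T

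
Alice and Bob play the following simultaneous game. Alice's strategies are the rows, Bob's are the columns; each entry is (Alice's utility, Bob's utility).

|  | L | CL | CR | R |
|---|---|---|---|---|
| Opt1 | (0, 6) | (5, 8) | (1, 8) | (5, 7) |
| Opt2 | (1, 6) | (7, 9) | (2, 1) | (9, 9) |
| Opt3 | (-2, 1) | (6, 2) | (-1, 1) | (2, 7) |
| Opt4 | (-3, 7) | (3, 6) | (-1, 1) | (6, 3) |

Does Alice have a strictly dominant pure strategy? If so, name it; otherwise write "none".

Opt2

Opt2 vs Opt1: L: 1>0, CL: 7>5, CR: 2>1, R: 9>5.
Opt2 vs Opt3: L: 1>-2, CL: 7>6, CR: 2>-1, R: 9>2.
Opt2 vs Opt4: L: 1>-3, CL: 7>3, CR: 2>-1, R: 9>6.
Opt2 strictly beats every other strategy against every opponent action, so it is strictly dominant.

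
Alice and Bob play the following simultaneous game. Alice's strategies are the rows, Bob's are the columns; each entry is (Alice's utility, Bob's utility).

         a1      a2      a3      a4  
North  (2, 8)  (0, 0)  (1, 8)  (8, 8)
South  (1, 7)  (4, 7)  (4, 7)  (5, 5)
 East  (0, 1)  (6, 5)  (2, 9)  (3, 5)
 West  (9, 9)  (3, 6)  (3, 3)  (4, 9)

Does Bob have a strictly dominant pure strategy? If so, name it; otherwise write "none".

none

a1 fails to dominate a2 at South (7=7).
a2 fails to dominate a1 at North (0<8).
a3 fails to dominate a1 at North (8=8).
a4 fails to dominate a1 at North (8=8).
No single strategy dominates all the others.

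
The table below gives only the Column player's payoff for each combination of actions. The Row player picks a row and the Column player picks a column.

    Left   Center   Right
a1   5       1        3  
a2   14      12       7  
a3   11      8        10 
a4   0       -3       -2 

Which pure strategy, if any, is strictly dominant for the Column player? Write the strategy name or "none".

Left

Left vs Center: a1: 5>1, a2: 14>12, a3: 11>8, a4: 0>-3.
Left vs Right: a1: 5>3, a2: 14>7, a3: 11>10, a4: 0>-2.
Left strictly beats every other strategy against every opponent action, so it is strictly dominant.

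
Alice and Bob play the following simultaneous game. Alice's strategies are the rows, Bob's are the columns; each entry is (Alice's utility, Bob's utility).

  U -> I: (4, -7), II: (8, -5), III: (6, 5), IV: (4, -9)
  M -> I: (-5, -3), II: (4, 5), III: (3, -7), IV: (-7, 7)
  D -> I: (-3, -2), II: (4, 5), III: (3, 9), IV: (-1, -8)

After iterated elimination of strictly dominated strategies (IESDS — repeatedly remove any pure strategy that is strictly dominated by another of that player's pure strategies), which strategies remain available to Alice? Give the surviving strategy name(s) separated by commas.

U

Row M is eliminated: U beats it against every remaining column (I: 4>-5, II: 8>4, III: 6>3, IV: 4>-7).
Row D is eliminated: U beats it against every remaining column (I: 4>-3, II: 8>4, III: 6>3, IV: 4>-1).
Column I is eliminated: II beats it against every remaining row (U: -5>-7).
Bob's strategy II is strictly dominated by III (U: 5>-5) and is removed.
Bob's strategy IV is strictly dominated by III (U: 5>-9) and is removed.
Among the remaining strategies, none is strictly dominated by another pure strategy of the same player, so the elimination stops.
Surviving strategies — Alice: {U}; Bob: {III}.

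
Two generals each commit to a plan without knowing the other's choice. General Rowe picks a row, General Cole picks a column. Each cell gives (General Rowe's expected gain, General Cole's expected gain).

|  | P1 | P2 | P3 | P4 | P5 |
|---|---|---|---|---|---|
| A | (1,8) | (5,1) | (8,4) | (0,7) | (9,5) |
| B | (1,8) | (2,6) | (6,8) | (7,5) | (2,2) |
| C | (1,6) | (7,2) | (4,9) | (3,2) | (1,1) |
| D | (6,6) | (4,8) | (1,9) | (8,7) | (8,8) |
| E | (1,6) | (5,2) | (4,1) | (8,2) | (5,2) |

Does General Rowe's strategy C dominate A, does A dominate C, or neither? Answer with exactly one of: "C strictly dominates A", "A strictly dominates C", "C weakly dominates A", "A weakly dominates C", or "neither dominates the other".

C's payoffs vs A's, by General Cole's action — P1: 1=1, P2: 7>5, P3: 4<8, P4: 3>0, P5: 1<9.
C does better at P2, P4 but worse at P3, P5; neither strategy dominates the other.

neither dominates the other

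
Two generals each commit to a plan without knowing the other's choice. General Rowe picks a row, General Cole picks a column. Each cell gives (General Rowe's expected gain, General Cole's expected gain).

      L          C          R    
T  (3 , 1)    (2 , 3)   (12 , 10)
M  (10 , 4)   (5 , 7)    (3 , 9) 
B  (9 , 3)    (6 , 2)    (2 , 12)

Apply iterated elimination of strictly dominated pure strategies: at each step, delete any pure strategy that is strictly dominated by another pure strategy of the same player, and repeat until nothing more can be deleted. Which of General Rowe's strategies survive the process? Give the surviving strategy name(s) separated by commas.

T

General Cole's strategy L is strictly dominated by R (T: 10>1, M: 9>4, B: 12>3) and is removed.
Column C is eliminated: R beats it against every remaining row (T: 10>3, M: 9>7, B: 12>2).
General Rowe's strategy M is strictly dominated by T (R: 12>3) and is removed.
General Rowe's strategy B is strictly dominated by T (R: 12>2) and is removed.
Among the remaining strategies, none is strictly dominated by another pure strategy of the same player, so the elimination stops.
Surviving strategies — General Rowe: {T}; General Cole: {R}.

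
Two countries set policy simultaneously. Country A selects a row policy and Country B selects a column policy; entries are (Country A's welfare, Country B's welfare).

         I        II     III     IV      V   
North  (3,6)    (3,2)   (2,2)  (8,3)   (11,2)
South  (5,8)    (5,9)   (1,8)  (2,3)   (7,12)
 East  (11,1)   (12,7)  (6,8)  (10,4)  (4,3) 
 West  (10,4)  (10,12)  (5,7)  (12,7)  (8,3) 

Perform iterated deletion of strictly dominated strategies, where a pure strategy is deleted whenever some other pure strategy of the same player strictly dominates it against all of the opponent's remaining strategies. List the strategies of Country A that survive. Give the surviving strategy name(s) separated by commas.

Row South is eliminated: West beats it against every remaining column (I: 10>5, II: 10>5, III: 5>1, IV: 12>2, V: 8>7).
Column V is eliminated: IV beats it against every remaining row (North: 3>2, East: 4>3, West: 7>3).
Row North is eliminated: East beats it against every remaining column (I: 11>3, II: 12>3, III: 6>2, IV: 10>8).
For Country B, II strictly dominates I on the remaining rows (East: 7>1, West: 12>4); eliminate I.
For Country B, II strictly dominates IV on the remaining rows (East: 7>4, West: 12>7); eliminate IV.
Row West is eliminated: East beats it against every remaining column (II: 12>10, III: 6>5).
Country B's strategy II is strictly dominated by III (East: 8>7) and is removed.
Among the remaining strategies, none is strictly dominated by another pure strategy of the same player, so the elimination stops.
Surviving strategies — Country A: {East}; Country B: {III}.

East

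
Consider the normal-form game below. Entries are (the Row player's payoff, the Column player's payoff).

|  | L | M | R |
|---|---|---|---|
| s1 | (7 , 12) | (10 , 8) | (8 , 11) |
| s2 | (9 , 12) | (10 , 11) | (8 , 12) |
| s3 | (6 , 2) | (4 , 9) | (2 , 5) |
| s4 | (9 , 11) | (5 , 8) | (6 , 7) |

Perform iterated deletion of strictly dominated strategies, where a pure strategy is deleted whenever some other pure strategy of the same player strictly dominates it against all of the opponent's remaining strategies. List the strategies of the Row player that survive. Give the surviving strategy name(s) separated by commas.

s1, s2, s4

Row s3 is eliminated: s1 beats it against every remaining column (L: 7>6, M: 10>4, R: 8>2).
The Column player's strategy M is strictly dominated by L (s1: 12>8, s2: 12>11, s4: 11>8) and is removed.
Among the remaining strategies, none is strictly dominated by another pure strategy of the same player, so the elimination stops.
Surviving strategies — the Row player: {s1, s2, s4}; the Column player: {L, R}.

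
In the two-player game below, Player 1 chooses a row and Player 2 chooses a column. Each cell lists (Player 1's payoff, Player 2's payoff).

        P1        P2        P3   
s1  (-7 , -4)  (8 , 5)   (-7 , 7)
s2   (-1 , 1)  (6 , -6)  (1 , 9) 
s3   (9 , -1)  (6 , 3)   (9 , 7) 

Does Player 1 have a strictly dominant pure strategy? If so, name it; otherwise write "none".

none

s1 fails to dominate s2 at P1 (-7<-1).
s2 fails to dominate s1 at P2 (6<8).
s3 fails to dominate s1 at P2 (6<8).
No single strategy dominates all the others.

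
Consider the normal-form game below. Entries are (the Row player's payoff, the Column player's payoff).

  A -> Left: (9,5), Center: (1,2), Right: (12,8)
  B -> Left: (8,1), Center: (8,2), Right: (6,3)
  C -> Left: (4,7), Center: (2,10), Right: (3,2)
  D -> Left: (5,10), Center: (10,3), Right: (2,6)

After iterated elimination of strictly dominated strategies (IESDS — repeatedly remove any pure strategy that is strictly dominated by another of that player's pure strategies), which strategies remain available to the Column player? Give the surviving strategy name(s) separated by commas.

Right

Row C is eliminated: B beats it against every remaining column (Left: 8>4, Center: 8>2, Right: 6>3).
Column Center is eliminated: Right beats it against every remaining row (A: 8>2, B: 3>2, D: 6>3).
For the Row player, A strictly dominates B on the remaining columns (Left: 9>8, Right: 12>6); eliminate B.
For the Row player, A strictly dominates D on the remaining columns (Left: 9>5, Right: 12>2); eliminate D.
Column Left is eliminated: Right beats it against every remaining row (A: 8>5).
Among the remaining strategies, none is strictly dominated by another pure strategy of the same player, so the elimination stops.
Surviving strategies — the Row player: {A}; the Column player: {Right}.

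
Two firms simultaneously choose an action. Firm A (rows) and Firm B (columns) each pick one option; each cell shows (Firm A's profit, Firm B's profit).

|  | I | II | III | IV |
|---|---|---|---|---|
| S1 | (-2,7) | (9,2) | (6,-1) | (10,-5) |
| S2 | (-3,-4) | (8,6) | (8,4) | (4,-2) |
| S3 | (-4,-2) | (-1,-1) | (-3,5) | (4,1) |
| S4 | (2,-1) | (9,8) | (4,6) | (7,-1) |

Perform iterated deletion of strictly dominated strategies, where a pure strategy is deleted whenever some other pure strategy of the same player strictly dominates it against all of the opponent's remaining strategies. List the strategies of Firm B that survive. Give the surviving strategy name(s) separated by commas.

I, II

Firm A's strategy S3 is strictly dominated by S1 (I: -2>-4, II: 9>-1, III: 6>-3, IV: 10>4) and is removed.
Firm B's strategy III is strictly dominated by II (S1: 2>-1, S2: 6>4, S4: 8>6) and is removed.
Row S2 is eliminated: S1 beats it against every remaining column (I: -2>-3, II: 9>8, IV: 10>4).
For Firm B, II strictly dominates IV on the remaining rows (S1: 2>-5, S4: 8>-1); eliminate IV.
Among the remaining strategies, none is strictly dominated by another pure strategy of the same player, so the elimination stops.
Surviving strategies — Firm A: {S1, S4}; Firm B: {I, II}.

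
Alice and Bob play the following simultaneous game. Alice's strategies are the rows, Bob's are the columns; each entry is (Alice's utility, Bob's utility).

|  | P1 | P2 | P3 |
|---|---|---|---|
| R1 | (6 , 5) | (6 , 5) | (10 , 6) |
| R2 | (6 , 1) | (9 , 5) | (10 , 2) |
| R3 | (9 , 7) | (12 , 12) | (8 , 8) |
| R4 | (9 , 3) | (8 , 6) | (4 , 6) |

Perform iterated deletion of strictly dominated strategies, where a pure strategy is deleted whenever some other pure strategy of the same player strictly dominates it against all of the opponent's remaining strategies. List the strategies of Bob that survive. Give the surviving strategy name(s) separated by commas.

P2, P3

For Bob, P3 strictly dominates P1 on the remaining rows (R1: 6>5, R2: 2>1, R3: 8>7, R4: 6>3); eliminate P1.
Alice's strategy R4 is strictly dominated by R2 (P2: 9>8, P3: 10>4) and is removed.
Among the remaining strategies, none is strictly dominated by another pure strategy of the same player, so the elimination stops.
Surviving strategies — Alice: {R1, R2, R3}; Bob: {P2, P3}.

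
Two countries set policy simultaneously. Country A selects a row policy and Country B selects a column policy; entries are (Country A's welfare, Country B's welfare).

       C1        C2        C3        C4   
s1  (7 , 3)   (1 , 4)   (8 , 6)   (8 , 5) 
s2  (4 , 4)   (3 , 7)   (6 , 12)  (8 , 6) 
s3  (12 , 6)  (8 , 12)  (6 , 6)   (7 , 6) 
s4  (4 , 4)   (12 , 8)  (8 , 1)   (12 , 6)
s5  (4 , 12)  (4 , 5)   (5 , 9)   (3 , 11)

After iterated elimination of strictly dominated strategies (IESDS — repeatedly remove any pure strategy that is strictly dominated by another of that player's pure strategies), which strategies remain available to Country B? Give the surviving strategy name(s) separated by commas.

C2, C3, C4

For Country A, s3 strictly dominates s5 on the remaining columns (C1: 12>4, C2: 8>4, C3: 6>5, C4: 7>3); eliminate s5.
Column C1 is eliminated: C2 beats it against every remaining row (s1: 4>3, s2: 7>4, s3: 12>6, s4: 8>4).
Row s2 is eliminated: s4 beats it against every remaining column (C2: 12>3, C3: 8>6, C4: 12>8).
Row s3 is eliminated: s4 beats it against every remaining column (C2: 12>8, C3: 8>6, C4: 12>7).
Among the remaining strategies, none is strictly dominated by another pure strategy of the same player, so the elimination stops.
Surviving strategies — Country A: {s1, s4}; Country B: {C2, C3, C4}.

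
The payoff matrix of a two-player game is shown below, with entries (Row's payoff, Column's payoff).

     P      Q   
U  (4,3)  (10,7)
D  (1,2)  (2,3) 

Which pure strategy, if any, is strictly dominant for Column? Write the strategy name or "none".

Q

Q vs P: U: 7>3, D: 3>2.
Q strictly beats every other strategy against every opponent action, so it is strictly dominant.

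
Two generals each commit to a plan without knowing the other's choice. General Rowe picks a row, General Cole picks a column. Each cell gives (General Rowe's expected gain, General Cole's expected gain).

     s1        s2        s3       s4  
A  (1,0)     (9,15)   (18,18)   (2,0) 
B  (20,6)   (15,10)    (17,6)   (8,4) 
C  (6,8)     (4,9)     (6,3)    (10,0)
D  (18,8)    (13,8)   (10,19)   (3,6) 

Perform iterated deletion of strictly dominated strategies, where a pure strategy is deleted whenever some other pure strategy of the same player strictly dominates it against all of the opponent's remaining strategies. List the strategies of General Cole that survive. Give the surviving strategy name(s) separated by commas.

For General Rowe, B strictly dominates D on the remaining columns (s1: 20>18, s2: 15>13, s3: 17>10, s4: 8>3); eliminate D.
For General Cole, s2 strictly dominates s1 on the remaining rows (A: 15>0, B: 10>6, C: 9>8); eliminate s1.
Column s4 is eliminated: s2 beats it against every remaining row (A: 15>0, B: 10>4, C: 9>0).
For General Rowe, A strictly dominates C on the remaining columns (s2: 9>4, s3: 18>6); eliminate C.
Among the remaining strategies, none is strictly dominated by another pure strategy of the same player, so the elimination stops.
Surviving strategies — General Rowe: {A, B}; General Cole: {s2, s3}.

s2, s3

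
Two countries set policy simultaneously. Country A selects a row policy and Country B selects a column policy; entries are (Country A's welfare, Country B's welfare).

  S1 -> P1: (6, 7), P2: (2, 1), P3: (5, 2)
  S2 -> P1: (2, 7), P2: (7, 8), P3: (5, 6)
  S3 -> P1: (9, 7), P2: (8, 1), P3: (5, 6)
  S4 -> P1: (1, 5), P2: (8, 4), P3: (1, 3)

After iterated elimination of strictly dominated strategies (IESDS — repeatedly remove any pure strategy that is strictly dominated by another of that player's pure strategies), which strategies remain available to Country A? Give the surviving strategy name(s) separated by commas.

Country B's strategy P3 is strictly dominated by P1 (S1: 7>2, S2: 7>6, S3: 7>6, S4: 5>3) and is removed.
Country A's strategy S1 is strictly dominated by S3 (P1: 9>6, P2: 8>2) and is removed.
Country A's strategy S2 is strictly dominated by S3 (P1: 9>2, P2: 8>7) and is removed.
Country B's strategy P2 is strictly dominated by P1 (S3: 7>1, S4: 5>4) and is removed.
Country A's strategy S4 is strictly dominated by S3 (P1: 9>1) and is removed.
Among the remaining strategies, none is strictly dominated by another pure strategy of the same player, so the elimination stops.
Surviving strategies — Country A: {S3}; Country B: {P1}.

S3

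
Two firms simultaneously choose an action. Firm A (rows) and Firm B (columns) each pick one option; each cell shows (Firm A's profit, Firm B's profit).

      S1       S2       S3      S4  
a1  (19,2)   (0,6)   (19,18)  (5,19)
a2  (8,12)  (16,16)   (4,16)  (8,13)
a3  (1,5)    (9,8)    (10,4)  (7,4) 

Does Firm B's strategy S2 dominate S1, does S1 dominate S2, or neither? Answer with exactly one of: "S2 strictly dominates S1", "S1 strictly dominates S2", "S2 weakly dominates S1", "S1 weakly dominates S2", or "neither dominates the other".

S2 strictly dominates S1

S2's payoffs vs S1's, by Firm A's action — a1: 6>2, a2: 16>12, a3: 8>5.
S2 gives a strictly higher payoff against each opponent action, so S2 strictly dominates S1.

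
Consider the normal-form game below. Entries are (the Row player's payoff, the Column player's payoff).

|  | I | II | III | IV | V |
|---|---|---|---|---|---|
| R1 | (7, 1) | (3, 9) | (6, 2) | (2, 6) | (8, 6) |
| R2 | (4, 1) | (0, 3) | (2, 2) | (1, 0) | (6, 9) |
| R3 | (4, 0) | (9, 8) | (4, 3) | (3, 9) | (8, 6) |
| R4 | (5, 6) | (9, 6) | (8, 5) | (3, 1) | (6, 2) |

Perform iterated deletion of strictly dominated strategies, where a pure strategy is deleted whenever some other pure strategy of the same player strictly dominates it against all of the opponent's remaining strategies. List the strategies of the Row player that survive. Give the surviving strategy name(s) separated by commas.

R1, R3, R4

Row R2 is eliminated: R1 beats it against every remaining column (I: 7>4, II: 3>0, III: 6>2, IV: 2>1, V: 8>6).
The Column player's strategy III is strictly dominated by II (R1: 9>2, R3: 8>3, R4: 6>5) and is removed.
Column V is eliminated: II beats it against every remaining row (R1: 9>6, R3: 8>6, R4: 6>2).
Among the remaining strategies, none is strictly dominated by another pure strategy of the same player, so the elimination stops.
Surviving strategies — the Row player: {R1, R3, R4}; the Column player: {I, II, IV}.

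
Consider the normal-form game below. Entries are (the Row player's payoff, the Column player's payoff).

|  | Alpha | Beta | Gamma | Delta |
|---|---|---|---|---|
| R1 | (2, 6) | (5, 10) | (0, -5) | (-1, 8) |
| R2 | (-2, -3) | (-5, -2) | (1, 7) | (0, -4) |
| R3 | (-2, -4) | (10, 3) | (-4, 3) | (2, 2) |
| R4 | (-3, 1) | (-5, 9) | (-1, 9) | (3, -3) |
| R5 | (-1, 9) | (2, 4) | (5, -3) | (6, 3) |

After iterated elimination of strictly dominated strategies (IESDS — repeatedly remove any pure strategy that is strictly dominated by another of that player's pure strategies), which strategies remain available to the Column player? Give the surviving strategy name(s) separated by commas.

The Row player's strategy R2 is strictly dominated by R5 (Alpha: -1>-2, Beta: 2>-5, Gamma: 5>1, Delta: 6>0) and is removed.
Row R4 is eliminated: R5 beats it against every remaining column (Alpha: -1>-3, Beta: 2>-5, Gamma: 5>-1, Delta: 6>3).
Column Delta is eliminated: Beta beats it against every remaining row (R1: 10>8, R3: 3>2, R5: 4>3).
Among the remaining strategies, none is strictly dominated by another pure strategy of the same player, so the elimination stops.
Surviving strategies — the Row player: {R1, R3, R5}; the Column player: {Alpha, Beta, Gamma}.

Alpha, Beta, Gamma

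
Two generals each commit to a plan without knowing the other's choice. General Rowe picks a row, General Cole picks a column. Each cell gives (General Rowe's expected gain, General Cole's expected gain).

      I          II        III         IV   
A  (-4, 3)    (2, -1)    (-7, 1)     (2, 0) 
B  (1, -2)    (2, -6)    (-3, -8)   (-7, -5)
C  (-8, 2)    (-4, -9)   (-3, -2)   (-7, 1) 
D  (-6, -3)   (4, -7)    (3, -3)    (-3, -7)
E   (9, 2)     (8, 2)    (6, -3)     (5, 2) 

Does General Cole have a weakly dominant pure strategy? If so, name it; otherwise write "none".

I

I vs II: A: 3>-1, B: -2>-6, C: 2>-9, D: -3>-7, E: 2=2.
I vs III: A: 3>1, B: -2>-8, C: 2>-2, D: -3=-3, E: 2>-3.
I vs IV: A: 3>0, B: -2>-5, C: 2>1, D: -3>-7, E: 2=2.
I is at least as good as every other strategy against every opponent action, so it is weakly dominant.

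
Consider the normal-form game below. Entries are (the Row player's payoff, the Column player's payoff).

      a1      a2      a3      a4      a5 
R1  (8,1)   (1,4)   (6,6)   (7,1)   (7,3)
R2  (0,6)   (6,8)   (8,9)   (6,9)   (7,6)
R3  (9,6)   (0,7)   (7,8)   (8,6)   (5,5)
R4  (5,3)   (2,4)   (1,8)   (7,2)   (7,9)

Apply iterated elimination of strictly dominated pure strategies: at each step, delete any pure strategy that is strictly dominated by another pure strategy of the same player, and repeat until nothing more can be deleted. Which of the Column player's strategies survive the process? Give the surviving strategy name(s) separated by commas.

For the Column player, a2 strictly dominates a1 on the remaining rows (R1: 4>1, R2: 8>6, R3: 7>6, R4: 4>3); eliminate a1.
Column a2 is eliminated: a3 beats it against every remaining row (R1: 6>4, R2: 9>8, R3: 8>7, R4: 8>4).
Among the remaining strategies, none is strictly dominated by another pure strategy of the same player, so the elimination stops.
Surviving strategies — the Row player: {R1, R2, R3, R4}; the Column player: {a3, a4, a5}.

a3, a4, a5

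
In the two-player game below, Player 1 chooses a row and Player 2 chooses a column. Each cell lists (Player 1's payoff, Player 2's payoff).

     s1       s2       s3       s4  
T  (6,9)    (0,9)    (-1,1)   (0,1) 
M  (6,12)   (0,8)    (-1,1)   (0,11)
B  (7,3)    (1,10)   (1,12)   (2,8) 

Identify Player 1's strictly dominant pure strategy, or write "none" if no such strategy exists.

B vs T: s1: 7>6, s2: 1>0, s3: 1>-1, s4: 2>0.
B vs M: s1: 7>6, s2: 1>0, s3: 1>-1, s4: 2>0.
B strictly beats every other strategy against every opponent action, so it is strictly dominant.

B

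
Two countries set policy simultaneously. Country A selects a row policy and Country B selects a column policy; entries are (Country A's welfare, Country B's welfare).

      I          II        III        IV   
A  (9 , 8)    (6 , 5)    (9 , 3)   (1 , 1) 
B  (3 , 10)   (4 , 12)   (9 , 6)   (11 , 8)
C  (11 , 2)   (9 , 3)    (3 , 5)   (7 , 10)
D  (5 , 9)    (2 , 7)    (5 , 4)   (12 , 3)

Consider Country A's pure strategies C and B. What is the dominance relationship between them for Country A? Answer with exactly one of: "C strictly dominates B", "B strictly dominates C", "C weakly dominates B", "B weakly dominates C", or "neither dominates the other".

neither dominates the other

C's payoffs vs B's, by Country B's action — I: 11>3, II: 9>4, III: 3<9, IV: 7<11.
C does better at I, II but worse at III, IV; neither strategy dominates the other.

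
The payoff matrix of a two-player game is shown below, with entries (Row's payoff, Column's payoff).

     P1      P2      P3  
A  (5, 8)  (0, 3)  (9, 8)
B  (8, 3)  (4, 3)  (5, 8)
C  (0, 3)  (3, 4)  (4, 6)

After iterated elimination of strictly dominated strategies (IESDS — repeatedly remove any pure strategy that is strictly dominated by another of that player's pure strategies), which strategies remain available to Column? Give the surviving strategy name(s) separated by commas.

Row's strategy C is strictly dominated by B (P1: 8>0, P2: 4>3, P3: 5>4) and is removed.
For Column, P3 strictly dominates P2 on the remaining rows (A: 8>3, B: 8>3); eliminate P2.
Among the remaining strategies, none is strictly dominated by another pure strategy of the same player, so the elimination stops.
Surviving strategies — Row: {A, B}; Column: {P1, P3}.

P1, P3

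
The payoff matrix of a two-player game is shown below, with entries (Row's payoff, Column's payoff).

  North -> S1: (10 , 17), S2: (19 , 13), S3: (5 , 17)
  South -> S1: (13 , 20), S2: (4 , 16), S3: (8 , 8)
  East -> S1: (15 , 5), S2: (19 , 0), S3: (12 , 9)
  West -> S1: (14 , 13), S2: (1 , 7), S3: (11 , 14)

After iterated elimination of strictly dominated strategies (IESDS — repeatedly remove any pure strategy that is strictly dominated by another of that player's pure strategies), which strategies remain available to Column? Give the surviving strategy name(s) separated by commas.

S3

Row South is eliminated: East beats it against every remaining column (S1: 15>13, S2: 19>4, S3: 12>8).
Row West is eliminated: East beats it against every remaining column (S1: 15>14, S2: 19>1, S3: 12>11).
Column S2 is eliminated: S1 beats it against every remaining row (North: 17>13, East: 5>0).
For Row, East strictly dominates North on the remaining columns (S1: 15>10, S3: 12>5); eliminate North.
Column's strategy S1 is strictly dominated by S3 (East: 9>5) and is removed.
Among the remaining strategies, none is strictly dominated by another pure strategy of the same player, so the elimination stops.
Surviving strategies — Row: {East}; Column: {S3}.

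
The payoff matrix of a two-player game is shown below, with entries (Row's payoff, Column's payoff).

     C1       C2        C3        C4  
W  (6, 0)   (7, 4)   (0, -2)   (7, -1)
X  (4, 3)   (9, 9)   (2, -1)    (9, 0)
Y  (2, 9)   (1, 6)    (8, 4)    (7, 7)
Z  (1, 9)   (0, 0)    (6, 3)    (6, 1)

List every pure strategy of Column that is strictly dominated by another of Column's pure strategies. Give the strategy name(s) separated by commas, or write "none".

C1 is not dominated — it holds its own against C2 at Y (9>6); C3 at W (0>-2); C4 at W (0>-1).
Nothing dominates C2: C1 at W (4>0); C3 at W (4>-2); C4 at W (4>-1).
C1 strictly dominates C3 — W: 0>-2, X: 3>-1, Y: 9>4, Z: 9>3.
C4: dominated, since C1 does at least as well everywhere (W: 0>-1, X: 3>0, Y: 9>7, Z: 9>1).

C3, C4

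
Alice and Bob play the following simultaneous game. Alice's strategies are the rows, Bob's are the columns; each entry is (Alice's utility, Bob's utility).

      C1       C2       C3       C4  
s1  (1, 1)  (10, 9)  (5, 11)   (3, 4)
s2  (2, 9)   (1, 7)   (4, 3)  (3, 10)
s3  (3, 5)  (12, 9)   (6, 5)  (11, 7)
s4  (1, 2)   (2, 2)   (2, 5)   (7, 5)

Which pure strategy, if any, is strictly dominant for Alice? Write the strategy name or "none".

s3

s3 vs s1: C1: 3>1, C2: 12>10, C3: 6>5, C4: 11>3.
s3 vs s2: C1: 3>2, C2: 12>1, C3: 6>4, C4: 11>3.
s3 vs s4: C1: 3>1, C2: 12>2, C3: 6>2, C4: 11>7.
s3 strictly beats every other strategy against every opponent action, so it is strictly dominant.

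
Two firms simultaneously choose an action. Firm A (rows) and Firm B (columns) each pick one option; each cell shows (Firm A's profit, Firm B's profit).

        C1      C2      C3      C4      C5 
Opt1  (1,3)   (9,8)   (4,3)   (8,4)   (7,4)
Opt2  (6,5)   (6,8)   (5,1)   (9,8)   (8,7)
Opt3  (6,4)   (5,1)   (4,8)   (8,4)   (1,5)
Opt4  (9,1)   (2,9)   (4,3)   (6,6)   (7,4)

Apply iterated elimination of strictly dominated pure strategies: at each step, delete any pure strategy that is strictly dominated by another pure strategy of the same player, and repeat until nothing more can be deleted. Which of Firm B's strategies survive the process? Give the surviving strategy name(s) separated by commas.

For Firm B, C5 strictly dominates C1 on the remaining rows (Opt1: 4>3, Opt2: 7>5, Opt3: 5>4, Opt4: 4>1); eliminate C1.
Firm A's strategy Opt3 is strictly dominated by Opt2 (C2: 6>5, C3: 5>4, C4: 9>8, C5: 8>1) and is removed.
For Firm A, Opt2 strictly dominates Opt4 on the remaining columns (C2: 6>2, C3: 5>4, C4: 9>6, C5: 8>7); eliminate Opt4.
Firm B's strategy C3 is strictly dominated by C2 (Opt1: 8>3, Opt2: 8>1) and is removed.
Column C5 is eliminated: C2 beats it against every remaining row (Opt1: 8>4, Opt2: 8>7).
Among the remaining strategies, none is strictly dominated by another pure strategy of the same player, so the elimination stops.
Surviving strategies — Firm A: {Opt1, Opt2}; Firm B: {C2, C4}.

C2, C4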